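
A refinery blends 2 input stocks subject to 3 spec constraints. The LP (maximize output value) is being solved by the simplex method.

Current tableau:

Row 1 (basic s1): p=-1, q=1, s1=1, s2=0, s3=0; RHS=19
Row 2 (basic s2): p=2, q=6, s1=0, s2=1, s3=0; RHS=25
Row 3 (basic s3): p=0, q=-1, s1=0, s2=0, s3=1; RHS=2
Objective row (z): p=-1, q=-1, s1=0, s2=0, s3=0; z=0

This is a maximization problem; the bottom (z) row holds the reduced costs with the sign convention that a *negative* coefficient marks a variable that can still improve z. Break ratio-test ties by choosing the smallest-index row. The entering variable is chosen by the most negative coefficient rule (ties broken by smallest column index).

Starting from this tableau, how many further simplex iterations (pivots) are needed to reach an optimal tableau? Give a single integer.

1

pivot: p in, s2 out → z = 25/2
No improving column remains; optimal.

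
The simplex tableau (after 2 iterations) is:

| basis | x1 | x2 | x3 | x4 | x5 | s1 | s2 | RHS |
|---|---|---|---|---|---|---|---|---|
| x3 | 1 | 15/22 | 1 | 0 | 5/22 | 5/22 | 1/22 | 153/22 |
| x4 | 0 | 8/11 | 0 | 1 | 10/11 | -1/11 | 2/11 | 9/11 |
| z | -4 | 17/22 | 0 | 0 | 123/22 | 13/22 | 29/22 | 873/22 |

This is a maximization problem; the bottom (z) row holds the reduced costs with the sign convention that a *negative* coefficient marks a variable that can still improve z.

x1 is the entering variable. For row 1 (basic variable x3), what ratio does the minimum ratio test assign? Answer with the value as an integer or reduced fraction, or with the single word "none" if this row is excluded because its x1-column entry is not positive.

Ratio = RHS / (x1 entry) = (153/22) / 1 = 153/22.

153/22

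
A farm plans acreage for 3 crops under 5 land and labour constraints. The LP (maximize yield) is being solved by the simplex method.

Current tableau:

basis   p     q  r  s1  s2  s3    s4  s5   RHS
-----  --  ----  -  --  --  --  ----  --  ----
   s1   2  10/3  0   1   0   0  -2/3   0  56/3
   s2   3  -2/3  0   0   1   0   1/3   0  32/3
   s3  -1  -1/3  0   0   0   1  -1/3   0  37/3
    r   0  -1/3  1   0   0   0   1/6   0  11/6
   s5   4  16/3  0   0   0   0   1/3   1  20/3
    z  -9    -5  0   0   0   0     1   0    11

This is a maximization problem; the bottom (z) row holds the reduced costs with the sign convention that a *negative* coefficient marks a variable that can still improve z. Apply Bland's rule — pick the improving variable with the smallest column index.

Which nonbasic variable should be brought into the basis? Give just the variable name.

Objective-row coefficients: p: -9, q: -5, r: 0, s1: 0, s2: 0, s3: 0, s4: 1, s5: 0.
Improving columns: p, q. Bland's rule picks the smallest column index → p.

p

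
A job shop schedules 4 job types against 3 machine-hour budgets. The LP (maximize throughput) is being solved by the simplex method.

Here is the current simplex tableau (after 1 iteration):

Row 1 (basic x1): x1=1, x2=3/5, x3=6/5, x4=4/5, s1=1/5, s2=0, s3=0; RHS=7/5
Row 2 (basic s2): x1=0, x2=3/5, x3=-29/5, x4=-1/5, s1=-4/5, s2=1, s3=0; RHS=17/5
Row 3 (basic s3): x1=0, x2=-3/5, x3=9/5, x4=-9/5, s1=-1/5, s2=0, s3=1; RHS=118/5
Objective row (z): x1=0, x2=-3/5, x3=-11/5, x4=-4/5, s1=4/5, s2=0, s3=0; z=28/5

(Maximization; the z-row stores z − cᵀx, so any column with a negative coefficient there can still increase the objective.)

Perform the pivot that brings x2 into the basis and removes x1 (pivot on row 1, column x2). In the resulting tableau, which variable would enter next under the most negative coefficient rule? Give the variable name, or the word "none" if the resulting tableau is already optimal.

x3

Pivot element 3/5. New z-row = old z-row − (-3/5)·(row 1/(3/5)).
Updated z-row coefficients: x1: 1, x2: 0, x3: -1, x4: 0, s1: 1, s2: 0, s3: 0.
The most negative is -1 in column x3, so x3 would enter next.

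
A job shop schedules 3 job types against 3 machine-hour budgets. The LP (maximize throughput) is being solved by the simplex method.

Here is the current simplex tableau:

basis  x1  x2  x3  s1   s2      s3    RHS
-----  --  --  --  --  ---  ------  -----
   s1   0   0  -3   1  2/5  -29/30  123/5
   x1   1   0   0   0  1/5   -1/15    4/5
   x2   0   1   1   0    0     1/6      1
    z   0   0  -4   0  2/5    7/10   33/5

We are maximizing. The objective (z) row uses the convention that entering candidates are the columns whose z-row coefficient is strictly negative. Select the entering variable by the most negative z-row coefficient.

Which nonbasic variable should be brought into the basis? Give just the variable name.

Objective-row coefficients: x1: 0, x2: 0, x3: -4, s1: 0, s2: 2/5, s3: 7/10.
The most negative is -4 in column x3, so x3 enters.

x3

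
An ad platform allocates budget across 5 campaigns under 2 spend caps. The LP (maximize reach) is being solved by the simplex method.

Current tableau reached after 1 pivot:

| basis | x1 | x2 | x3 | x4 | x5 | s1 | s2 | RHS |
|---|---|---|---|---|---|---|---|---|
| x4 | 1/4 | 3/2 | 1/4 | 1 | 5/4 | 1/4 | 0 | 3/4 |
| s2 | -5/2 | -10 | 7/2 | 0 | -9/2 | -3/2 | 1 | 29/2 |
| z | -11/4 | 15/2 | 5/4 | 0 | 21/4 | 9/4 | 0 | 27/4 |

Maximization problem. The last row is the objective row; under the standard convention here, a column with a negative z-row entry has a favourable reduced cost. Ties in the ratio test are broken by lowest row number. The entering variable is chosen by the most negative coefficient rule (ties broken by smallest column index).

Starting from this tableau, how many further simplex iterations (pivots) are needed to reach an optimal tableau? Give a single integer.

1

pivot: x1 in, x4 out → z = 15
No improving column remains; optimal.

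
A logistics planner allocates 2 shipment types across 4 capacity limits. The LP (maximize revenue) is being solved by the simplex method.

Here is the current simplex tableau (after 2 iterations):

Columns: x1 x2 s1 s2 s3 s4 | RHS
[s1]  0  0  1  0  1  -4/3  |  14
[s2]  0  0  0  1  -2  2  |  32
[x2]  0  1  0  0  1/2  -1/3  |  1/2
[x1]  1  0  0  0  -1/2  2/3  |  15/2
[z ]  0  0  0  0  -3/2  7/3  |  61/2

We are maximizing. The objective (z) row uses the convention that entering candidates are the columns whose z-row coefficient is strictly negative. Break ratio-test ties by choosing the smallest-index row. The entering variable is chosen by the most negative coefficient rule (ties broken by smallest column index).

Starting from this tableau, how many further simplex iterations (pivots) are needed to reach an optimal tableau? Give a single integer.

1

pivot: s3 in, x2 out → z = 32
No improving column remains; optimal.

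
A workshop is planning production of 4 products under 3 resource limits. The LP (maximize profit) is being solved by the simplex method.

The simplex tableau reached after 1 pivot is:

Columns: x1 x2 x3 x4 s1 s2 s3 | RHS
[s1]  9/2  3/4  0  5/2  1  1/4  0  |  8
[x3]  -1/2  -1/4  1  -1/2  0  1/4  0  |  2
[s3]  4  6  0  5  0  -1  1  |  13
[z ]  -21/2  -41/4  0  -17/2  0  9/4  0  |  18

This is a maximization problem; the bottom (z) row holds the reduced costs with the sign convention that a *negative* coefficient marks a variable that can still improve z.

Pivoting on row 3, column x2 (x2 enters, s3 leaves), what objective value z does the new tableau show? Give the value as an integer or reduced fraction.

965/24

Minimum ratio for x2: 13/6 = 13/6.
z changes by −(z-row coeff of x2)·ratio = −(-41/4)·(13/6) = 533/24.
New z = 18 + (533/24) = 965/24.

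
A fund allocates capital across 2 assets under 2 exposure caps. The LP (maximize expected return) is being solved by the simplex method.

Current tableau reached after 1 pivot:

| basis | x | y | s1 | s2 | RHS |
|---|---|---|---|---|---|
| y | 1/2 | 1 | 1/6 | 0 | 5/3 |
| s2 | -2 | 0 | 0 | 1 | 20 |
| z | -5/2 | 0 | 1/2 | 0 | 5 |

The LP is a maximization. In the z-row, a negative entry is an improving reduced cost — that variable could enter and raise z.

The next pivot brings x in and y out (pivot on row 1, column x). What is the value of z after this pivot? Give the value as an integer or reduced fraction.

40/3

Minimum ratio for x: (5/3)/(1/2) = 10/3.
z changes by −(z-row coeff of x)·ratio = −(-5/2)·(10/3) = 25/3.
New z = 5 + (25/3) = 40/3.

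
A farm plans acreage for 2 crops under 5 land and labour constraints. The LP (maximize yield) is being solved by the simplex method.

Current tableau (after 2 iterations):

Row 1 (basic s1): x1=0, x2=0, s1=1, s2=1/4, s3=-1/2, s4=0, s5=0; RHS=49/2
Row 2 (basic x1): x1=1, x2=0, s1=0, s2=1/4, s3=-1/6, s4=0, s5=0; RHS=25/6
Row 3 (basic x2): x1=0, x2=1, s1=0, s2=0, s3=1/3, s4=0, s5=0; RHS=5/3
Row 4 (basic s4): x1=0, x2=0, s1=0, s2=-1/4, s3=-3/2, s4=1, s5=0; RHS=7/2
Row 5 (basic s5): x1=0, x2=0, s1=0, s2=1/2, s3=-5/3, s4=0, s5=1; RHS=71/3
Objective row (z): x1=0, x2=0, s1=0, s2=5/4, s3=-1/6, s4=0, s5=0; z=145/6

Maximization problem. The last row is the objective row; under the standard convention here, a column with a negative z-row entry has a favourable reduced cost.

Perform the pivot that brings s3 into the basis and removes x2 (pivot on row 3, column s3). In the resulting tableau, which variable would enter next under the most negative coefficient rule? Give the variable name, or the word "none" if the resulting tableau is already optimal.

none

Pivot element 1/3. New z-row = old z-row − (-1/6)·(row 3/(1/3)).
Updated z-row coefficients: x1: 0, x2: 1/2, s1: 0, s2: 5/4, s3: 0, s4: 0, s5: 0.
No coefficient is strictly negative; the tableau after this pivot is optimal.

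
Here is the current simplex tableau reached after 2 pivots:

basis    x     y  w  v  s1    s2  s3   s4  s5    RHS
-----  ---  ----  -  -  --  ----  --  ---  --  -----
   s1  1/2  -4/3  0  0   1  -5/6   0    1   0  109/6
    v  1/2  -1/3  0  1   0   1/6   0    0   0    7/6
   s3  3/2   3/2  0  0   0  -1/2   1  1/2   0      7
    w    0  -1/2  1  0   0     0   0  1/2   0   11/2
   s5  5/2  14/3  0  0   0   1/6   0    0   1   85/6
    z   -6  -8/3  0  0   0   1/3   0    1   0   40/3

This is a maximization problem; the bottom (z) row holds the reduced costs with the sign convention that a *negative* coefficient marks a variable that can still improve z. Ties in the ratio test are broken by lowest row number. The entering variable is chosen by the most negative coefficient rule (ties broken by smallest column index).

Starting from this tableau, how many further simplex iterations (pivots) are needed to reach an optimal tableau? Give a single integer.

pivot: x in, v out → z = 82/3
pivot: y in, s5 out → z = 686/19
No improving column remains; optimal.

2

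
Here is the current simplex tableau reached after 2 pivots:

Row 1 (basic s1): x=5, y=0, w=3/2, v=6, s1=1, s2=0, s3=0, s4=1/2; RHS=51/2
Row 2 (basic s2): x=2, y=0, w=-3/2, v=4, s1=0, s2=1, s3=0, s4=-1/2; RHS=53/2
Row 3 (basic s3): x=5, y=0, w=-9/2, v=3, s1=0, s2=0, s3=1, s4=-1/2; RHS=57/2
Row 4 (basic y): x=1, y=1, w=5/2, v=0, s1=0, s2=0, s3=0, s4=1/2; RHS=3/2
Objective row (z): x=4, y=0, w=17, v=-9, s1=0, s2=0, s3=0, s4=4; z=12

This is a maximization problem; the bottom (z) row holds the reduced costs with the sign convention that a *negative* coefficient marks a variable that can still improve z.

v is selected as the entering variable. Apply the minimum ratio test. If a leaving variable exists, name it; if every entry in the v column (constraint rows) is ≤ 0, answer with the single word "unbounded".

Ratios: row 1 (s1): (51/2)/6 = 17/4; row 2 (s2): (53/2)/4 = 53/8; row 3 (s3): (57/2)/3 = 19/2; row 4 (y): entry 0 ≤ 0, skip.
Minimum ratio is in the s1 row, so s1 leaves.

s1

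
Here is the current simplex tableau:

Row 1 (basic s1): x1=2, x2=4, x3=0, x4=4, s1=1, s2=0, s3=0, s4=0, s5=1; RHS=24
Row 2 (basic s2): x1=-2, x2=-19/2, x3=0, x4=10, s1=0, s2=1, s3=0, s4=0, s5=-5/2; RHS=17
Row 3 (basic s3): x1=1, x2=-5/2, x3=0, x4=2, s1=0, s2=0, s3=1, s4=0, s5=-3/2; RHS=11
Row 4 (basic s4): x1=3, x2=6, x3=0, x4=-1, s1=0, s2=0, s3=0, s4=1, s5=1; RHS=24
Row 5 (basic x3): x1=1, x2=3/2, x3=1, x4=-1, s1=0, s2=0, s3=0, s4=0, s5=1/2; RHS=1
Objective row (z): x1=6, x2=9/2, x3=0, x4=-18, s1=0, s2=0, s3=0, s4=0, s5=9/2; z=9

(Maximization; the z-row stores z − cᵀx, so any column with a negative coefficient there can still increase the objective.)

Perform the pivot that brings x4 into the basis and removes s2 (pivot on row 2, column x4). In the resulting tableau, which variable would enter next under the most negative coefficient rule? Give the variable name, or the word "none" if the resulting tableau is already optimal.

Pivot element 10. New z-row = old z-row − (-18)·(row 2/10).
Updated z-row coefficients: x1: 12/5, x2: -63/5, x3: 0, x4: 0, s1: 0, s2: 9/5, s3: 0, s4: 0, s5: 0.
The most negative is -63/5 in column x2, so x2 would enter next.

x2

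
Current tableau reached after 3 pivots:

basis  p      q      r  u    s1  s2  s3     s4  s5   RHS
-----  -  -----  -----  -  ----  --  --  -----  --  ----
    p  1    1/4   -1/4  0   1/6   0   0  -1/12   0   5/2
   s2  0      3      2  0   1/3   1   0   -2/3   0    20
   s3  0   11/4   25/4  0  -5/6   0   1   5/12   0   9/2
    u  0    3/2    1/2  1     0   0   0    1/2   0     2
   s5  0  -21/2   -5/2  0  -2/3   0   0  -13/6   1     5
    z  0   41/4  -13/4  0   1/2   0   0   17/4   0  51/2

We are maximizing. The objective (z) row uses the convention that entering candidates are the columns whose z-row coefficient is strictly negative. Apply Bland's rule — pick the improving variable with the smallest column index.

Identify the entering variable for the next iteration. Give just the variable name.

Objective-row coefficients: p: 0, q: 41/4, r: -13/4, u: 0, s1: 1/2, s2: 0, s3: 0, s4: 17/4, s5: 0.
Improving columns: r. Bland's rule picks the smallest column index → r.

r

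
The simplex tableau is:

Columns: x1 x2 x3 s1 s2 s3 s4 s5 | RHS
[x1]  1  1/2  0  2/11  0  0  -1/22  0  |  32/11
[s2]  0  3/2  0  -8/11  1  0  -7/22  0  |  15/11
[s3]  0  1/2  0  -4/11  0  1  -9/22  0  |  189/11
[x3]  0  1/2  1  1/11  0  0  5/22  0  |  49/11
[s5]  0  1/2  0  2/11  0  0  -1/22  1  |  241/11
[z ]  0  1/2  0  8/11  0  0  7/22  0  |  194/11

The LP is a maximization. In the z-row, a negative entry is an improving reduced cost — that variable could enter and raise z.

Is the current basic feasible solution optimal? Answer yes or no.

No objective-row coefficient is strictly negative, so no entering variable exists; the tableau is optimal.

yes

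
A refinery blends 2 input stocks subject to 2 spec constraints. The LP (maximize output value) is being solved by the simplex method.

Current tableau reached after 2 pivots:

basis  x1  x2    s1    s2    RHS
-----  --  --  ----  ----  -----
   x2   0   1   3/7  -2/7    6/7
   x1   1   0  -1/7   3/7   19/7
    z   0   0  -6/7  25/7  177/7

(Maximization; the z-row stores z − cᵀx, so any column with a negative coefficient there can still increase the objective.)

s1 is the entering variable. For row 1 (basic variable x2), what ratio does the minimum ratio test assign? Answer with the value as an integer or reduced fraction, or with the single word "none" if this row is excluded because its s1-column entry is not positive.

2

Ratio = RHS / (s1 entry) = (6/7) / (3/7) = 2.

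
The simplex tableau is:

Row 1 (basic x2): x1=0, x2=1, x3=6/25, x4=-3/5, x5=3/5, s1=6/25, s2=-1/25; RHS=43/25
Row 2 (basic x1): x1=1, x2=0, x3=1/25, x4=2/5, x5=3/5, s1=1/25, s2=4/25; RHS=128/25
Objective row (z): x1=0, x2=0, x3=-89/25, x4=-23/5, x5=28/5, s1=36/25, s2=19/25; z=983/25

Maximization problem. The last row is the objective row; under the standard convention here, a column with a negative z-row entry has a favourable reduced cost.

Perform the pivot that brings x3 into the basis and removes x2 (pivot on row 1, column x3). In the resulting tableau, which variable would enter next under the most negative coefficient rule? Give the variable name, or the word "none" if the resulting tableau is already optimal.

Pivot element 6/25. New z-row = old z-row − (-89/25)·(row 1/(6/25)).
Updated z-row coefficients: x1: 0, x2: 89/6, x3: 0, x4: -27/2, x5: 29/2, s1: 5, s2: 1/6.
The most negative is -27/2 in column x4, so x4 would enter next.

x4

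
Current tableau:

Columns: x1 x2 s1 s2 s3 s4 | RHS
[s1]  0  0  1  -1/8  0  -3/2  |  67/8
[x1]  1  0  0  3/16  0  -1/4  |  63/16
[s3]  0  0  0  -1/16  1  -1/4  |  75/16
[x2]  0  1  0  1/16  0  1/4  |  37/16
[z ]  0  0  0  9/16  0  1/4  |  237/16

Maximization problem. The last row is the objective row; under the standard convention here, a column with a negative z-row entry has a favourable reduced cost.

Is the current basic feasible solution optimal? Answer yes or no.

No objective-row coefficient is strictly negative, so no entering variable exists; the tableau is optimal.

yes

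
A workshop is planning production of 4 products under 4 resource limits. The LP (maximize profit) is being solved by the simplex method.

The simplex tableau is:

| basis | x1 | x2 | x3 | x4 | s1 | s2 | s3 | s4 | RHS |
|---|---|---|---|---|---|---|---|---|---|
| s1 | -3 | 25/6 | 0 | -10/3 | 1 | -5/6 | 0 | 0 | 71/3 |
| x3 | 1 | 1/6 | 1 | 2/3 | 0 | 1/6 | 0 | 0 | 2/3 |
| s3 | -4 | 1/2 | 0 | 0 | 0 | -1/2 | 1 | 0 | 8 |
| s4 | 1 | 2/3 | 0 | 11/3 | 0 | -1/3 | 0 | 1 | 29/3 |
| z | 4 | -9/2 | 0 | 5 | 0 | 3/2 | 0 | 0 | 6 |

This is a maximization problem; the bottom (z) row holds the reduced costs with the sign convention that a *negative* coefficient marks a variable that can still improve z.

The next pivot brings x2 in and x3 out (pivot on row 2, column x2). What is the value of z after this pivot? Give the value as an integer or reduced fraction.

24

Minimum ratio for x2: (2/3)/(1/6) = 4.
z changes by −(z-row coeff of x2)·ratio = −(-9/2)·4 = 18.
New z = 6 + 18 = 24.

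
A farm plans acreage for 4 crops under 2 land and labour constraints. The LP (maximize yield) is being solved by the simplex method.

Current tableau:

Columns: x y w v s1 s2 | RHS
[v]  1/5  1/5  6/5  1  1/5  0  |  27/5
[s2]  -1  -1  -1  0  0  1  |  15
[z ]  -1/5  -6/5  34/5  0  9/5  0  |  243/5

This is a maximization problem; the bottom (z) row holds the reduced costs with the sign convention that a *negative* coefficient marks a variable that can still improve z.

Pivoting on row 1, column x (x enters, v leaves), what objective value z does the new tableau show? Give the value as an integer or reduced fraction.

Minimum ratio for x: (27/5)/(1/5) = 27.
z changes by −(z-row coeff of x)·ratio = −(-1/5)·27 = 27/5.
New z = 243/5 + (27/5) = 54.

54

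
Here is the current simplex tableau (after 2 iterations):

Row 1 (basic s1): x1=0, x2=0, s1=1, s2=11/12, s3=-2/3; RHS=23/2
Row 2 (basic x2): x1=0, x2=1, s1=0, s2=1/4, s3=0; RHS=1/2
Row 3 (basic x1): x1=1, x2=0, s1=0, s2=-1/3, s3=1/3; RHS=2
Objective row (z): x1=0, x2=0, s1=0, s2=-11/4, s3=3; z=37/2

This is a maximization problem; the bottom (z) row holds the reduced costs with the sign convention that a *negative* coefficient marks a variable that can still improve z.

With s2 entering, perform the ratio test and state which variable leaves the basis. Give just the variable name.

Ratios: row 1 (s1): (23/2)/(11/12) = 138/11; row 2 (x2): (1/2)/(1/4) = 2; row 3 (x1): entry -1/3 ≤ 0, skip.
Minimum ratio 2 is in the x2 row, so x2 leaves.

x2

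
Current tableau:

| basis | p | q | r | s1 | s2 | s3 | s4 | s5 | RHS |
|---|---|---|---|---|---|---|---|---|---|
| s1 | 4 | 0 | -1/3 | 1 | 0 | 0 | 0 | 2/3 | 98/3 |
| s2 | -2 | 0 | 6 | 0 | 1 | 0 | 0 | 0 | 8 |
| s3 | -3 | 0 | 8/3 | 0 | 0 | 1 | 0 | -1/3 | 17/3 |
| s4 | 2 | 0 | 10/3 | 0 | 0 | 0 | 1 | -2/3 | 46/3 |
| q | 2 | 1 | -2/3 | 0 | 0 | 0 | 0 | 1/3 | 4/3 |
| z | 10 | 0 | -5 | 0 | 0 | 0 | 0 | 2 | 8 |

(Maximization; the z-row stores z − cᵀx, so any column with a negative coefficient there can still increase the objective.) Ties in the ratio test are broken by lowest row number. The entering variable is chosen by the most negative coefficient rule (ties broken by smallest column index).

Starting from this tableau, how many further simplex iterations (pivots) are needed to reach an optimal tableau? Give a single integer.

1

pivot: r in, s2 out → z = 44/3
No improving column remains; optimal.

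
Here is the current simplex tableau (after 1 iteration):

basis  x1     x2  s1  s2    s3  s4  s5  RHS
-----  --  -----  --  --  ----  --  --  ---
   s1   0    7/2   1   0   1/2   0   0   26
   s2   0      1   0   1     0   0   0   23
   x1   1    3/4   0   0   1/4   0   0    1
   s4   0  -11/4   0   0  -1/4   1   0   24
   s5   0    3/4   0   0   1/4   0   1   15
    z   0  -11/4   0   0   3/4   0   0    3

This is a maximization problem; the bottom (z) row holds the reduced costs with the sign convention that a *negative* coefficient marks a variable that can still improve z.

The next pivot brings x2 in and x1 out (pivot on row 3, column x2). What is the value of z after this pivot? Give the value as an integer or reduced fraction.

Minimum ratio for x2: 1/(3/4) = 4/3.
z changes by −(z-row coeff of x2)·ratio = −(-11/4)·(4/3) = 11/3.
New z = 3 + (11/3) = 20/3.

20/3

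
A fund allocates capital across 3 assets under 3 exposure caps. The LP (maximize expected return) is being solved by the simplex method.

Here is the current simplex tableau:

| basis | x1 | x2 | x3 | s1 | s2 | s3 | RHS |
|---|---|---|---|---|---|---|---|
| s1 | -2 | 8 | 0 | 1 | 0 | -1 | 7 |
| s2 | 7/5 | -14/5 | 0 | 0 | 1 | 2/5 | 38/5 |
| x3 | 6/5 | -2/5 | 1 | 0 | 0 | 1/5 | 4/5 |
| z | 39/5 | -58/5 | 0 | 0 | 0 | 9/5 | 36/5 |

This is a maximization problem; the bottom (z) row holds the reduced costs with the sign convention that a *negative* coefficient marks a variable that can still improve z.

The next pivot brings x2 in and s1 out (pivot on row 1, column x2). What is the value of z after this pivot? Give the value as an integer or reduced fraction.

Minimum ratio for x2: 7/8 = 7/8.
z changes by −(z-row coeff of x2)·ratio = −(-58/5)·(7/8) = 203/20.
New z = 36/5 + (203/20) = 347/20.

347/20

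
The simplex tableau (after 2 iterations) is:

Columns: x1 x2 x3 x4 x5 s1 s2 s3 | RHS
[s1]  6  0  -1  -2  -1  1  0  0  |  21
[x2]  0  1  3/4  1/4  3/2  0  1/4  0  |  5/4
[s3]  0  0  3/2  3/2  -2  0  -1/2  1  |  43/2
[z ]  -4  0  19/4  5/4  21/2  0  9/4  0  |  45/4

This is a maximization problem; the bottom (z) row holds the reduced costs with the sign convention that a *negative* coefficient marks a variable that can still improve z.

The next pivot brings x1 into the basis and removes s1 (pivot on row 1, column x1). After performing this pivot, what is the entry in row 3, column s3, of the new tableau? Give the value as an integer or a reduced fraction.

Pivot element is row 1, column x1: 6.
Normalize row 1: new (row 1, s3) = 0/6 = 0.
row 3 ← row 3 − 0·(new row 1): 1 − 0·0 = 1.

1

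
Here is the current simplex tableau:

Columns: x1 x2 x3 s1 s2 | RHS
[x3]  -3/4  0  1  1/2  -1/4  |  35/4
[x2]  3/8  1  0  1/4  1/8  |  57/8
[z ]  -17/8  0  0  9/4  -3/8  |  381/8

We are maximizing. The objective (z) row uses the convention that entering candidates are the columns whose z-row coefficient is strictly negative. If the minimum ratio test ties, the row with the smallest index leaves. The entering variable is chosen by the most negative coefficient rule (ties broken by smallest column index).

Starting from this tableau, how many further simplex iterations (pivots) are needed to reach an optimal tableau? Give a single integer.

1

pivot: x1 in, x2 out → z = 88
No improving column remains; optimal.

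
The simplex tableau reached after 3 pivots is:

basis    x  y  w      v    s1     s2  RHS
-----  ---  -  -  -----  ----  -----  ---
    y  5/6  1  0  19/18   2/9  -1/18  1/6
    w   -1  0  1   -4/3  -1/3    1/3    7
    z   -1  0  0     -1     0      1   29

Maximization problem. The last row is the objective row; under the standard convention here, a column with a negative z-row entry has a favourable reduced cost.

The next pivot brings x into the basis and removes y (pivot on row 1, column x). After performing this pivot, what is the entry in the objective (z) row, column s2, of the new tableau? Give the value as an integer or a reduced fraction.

14/15

Pivot element is row 1, column x: 5/6.
Normalize row 1: new (row 1, s2) = (-1/18)/(5/6) = -1/15.
z-row ← z-row − (-1)·(new row 1): 1 − (-1)·(-1/15) = 14/15.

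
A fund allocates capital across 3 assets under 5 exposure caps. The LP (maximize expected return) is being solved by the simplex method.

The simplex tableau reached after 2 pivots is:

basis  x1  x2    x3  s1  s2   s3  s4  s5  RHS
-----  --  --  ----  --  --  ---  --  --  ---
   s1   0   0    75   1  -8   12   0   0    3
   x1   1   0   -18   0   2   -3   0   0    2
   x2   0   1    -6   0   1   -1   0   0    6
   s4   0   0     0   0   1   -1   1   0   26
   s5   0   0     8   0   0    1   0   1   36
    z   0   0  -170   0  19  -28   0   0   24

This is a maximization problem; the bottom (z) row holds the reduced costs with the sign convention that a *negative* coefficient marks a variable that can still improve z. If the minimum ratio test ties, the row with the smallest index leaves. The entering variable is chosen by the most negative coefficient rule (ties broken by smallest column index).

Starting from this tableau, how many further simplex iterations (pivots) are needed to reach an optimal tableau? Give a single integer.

2

pivot: x3 in, s1 out → z = 154/5
pivot: s3 in, x3 out → z = 31
No improving column remains; optimal.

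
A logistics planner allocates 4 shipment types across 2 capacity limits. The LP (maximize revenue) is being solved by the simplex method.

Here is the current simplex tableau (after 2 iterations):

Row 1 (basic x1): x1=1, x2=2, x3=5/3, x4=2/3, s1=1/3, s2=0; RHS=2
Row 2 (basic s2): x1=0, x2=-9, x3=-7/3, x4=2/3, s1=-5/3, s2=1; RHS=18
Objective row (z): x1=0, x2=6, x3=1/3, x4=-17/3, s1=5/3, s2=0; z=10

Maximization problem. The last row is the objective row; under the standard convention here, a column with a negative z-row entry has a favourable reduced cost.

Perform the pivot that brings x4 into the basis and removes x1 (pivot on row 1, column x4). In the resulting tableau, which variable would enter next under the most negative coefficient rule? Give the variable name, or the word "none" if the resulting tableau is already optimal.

none

Pivot element 2/3. New z-row = old z-row − (-17/3)·(row 1/(2/3)).
Updated z-row coefficients: x1: 17/2, x2: 23, x3: 29/2, x4: 0, s1: 9/2, s2: 0.
No coefficient is strictly negative; the tableau after this pivot is optimal.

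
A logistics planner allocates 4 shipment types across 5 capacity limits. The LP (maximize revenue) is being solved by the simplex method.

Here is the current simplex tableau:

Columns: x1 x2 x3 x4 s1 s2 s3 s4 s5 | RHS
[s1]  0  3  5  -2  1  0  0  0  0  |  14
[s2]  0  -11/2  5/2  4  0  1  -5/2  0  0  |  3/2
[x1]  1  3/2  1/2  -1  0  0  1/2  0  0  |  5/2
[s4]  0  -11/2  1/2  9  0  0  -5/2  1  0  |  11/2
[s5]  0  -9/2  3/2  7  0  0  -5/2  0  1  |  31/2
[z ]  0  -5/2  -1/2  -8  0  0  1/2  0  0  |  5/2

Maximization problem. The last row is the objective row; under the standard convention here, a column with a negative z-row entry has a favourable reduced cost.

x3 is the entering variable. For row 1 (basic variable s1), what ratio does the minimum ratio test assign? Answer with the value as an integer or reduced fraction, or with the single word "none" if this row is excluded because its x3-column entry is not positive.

Ratio = RHS / (x3 entry) = 14 / 5 = 14/5.

14/5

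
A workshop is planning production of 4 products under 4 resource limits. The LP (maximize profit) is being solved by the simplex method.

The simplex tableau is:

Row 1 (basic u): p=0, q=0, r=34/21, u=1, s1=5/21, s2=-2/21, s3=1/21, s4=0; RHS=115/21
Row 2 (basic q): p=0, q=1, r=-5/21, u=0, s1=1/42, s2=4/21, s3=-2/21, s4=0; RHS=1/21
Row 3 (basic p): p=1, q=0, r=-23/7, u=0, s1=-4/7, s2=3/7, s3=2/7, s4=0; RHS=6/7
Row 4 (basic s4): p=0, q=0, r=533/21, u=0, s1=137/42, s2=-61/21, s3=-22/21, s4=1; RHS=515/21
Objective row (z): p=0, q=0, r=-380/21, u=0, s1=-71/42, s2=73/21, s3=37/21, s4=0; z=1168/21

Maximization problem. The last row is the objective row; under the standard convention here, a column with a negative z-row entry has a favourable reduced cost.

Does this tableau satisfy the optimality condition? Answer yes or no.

no

Column r has objective-row coefficient -380/21, which is negative; an improving pivot exists, so not yet optimal.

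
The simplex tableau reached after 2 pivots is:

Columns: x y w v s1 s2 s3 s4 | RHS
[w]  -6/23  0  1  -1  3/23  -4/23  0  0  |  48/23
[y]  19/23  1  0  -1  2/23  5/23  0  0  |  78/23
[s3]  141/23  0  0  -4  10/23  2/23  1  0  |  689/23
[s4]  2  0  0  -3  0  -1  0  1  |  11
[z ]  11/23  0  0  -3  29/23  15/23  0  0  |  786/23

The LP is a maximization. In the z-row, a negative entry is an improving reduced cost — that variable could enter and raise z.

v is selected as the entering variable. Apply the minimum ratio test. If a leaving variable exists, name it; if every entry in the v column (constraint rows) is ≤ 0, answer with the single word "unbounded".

unbounded

v-column entries: row 1: -1, row 2: -1, row 3: -4, row 4: -3. All ≤ 0, so v can increase without bound; the LP is unbounded in this direction.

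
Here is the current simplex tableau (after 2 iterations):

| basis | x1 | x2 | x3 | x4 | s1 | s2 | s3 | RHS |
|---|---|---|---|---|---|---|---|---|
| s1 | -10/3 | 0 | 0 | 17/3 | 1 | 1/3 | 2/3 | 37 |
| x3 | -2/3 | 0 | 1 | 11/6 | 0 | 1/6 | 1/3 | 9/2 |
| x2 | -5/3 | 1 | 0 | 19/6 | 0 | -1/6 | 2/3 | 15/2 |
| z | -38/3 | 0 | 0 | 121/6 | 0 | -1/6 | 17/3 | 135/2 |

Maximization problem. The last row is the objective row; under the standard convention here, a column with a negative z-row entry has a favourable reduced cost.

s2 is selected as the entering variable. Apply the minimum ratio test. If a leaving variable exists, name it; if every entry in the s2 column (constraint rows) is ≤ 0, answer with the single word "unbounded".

x3

Ratios: row 1 (s1): 37/(1/3) = 111; row 2 (x3): (9/2)/(1/6) = 27; row 3 (x2): entry -1/6 ≤ 0, skip.
Minimum ratio is in the x3 row, so x3 leaves.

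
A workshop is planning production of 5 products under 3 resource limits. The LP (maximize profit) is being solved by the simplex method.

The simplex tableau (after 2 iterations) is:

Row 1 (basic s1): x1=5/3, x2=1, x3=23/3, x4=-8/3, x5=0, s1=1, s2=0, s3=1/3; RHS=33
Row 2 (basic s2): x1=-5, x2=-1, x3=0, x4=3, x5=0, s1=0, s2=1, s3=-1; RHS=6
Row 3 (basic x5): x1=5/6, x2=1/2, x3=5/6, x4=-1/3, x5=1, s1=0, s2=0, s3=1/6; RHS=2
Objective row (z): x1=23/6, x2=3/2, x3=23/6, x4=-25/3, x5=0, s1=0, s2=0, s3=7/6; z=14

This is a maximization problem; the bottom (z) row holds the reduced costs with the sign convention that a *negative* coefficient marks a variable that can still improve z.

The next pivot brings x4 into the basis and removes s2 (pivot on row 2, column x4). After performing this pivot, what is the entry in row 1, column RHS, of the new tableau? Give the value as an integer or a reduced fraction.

Pivot element is row 2, column x4: 3.
Normalize row 2: new (row 2, RHS) = 6/3 = 2.
row 1 ← row 1 − (-8/3)·(new row 2): 33 − (-8/3)·2 = 115/3.

115/3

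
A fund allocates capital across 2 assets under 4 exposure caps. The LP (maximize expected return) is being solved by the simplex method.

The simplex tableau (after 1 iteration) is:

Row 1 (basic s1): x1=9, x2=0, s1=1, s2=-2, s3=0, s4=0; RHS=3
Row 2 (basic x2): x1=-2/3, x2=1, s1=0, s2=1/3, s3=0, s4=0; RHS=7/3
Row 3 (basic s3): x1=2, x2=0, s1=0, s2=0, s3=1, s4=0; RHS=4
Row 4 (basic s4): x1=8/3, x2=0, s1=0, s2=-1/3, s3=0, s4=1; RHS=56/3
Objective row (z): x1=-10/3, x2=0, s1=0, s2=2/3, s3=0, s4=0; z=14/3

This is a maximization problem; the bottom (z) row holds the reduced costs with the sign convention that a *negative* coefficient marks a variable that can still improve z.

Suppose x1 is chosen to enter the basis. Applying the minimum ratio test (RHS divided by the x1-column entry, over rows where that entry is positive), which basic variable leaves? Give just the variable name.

Ratios: row 1 (s1): 3/9 = 1/3; row 2 (x2): entry -2/3 ≤ 0, skip; row 3 (s3): 4/2 = 2; row 4 (s4): (56/3)/(8/3) = 7.
Minimum ratio 1/3 is in the s1 row, so s1 leaves.

s1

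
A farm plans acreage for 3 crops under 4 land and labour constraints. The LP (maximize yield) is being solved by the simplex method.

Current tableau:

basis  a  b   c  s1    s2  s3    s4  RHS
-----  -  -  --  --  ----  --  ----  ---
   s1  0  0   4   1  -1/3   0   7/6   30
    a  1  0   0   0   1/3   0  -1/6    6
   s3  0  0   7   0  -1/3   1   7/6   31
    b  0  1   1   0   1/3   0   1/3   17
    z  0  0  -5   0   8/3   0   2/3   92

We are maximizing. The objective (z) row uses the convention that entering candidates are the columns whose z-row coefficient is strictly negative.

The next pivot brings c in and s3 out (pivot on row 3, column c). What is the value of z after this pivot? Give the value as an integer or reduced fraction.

Minimum ratio for c: 31/7 = 31/7.
z changes by −(z-row coeff of c)·ratio = −(-5)·(31/7) = 155/7.
New z = 92 + (155/7) = 799/7.

799/7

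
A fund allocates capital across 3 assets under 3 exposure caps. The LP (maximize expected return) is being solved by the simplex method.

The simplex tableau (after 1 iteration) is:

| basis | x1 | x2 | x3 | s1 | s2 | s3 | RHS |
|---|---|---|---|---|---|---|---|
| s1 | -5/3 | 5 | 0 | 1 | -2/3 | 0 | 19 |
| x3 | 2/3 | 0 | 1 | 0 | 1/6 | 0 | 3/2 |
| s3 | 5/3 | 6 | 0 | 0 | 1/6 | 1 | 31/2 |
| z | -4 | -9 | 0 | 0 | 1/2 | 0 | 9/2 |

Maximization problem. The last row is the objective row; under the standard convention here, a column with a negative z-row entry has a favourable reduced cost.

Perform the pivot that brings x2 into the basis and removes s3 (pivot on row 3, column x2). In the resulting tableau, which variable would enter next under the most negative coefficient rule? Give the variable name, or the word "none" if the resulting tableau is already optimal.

x1

Pivot element 6. New z-row = old z-row − (-9)·(row 3/6).
Updated z-row coefficients: x1: -3/2, x2: 0, x3: 0, s1: 0, s2: 3/4, s3: 3/2.
The most negative is -3/2 in column x1, so x1 would enter next.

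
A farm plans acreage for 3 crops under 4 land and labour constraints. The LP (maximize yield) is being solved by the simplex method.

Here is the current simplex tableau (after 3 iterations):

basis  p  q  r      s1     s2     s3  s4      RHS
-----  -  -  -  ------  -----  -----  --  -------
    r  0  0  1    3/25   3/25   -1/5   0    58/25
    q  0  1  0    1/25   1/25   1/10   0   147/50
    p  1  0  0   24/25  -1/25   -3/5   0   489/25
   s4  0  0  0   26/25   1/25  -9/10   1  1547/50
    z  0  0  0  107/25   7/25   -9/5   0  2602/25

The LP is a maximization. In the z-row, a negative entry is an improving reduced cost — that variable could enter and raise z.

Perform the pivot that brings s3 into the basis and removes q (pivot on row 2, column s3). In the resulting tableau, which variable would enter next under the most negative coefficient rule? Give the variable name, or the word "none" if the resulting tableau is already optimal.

Pivot element 1/10. New z-row = old z-row − (-9/5)·(row 2/(1/10)).
Updated z-row coefficients: p: 0, q: 18, r: 0, s1: 5, s2: 1, s3: 0, s4: 0.
No coefficient is strictly negative; the tableau after this pivot is optimal.

none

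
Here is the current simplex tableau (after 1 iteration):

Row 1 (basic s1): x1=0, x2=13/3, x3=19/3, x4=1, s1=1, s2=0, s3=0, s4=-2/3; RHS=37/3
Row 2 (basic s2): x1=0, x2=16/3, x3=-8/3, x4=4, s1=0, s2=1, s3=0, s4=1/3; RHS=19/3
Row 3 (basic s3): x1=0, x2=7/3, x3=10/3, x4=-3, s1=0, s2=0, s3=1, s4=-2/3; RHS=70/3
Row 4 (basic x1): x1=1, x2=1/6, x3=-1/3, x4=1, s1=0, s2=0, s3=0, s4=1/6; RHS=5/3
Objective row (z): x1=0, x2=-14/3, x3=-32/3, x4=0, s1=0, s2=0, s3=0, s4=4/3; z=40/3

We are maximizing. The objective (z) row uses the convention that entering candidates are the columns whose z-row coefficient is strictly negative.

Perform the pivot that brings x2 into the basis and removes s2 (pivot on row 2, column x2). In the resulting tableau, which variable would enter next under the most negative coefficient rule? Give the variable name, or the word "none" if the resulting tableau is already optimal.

Pivot element 16/3. New z-row = old z-row − (-14/3)·(row 2/(16/3)).
Updated z-row coefficients: x1: 0, x2: 0, x3: -13, x4: 7/2, s1: 0, s2: 7/8, s3: 0, s4: 13/8.
The most negative is -13 in column x3, so x3 would enter next.

x3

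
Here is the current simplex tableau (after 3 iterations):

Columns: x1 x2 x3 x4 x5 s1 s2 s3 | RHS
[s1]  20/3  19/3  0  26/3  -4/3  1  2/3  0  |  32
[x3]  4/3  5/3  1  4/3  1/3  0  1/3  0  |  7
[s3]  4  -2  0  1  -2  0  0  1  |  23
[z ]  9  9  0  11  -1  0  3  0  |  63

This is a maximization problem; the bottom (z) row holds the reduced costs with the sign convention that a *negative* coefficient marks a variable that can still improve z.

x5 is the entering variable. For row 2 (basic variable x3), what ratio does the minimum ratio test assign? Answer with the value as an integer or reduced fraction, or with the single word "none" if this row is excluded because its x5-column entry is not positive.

Ratio = RHS / (x5 entry) = 7 / (1/3) = 21.

21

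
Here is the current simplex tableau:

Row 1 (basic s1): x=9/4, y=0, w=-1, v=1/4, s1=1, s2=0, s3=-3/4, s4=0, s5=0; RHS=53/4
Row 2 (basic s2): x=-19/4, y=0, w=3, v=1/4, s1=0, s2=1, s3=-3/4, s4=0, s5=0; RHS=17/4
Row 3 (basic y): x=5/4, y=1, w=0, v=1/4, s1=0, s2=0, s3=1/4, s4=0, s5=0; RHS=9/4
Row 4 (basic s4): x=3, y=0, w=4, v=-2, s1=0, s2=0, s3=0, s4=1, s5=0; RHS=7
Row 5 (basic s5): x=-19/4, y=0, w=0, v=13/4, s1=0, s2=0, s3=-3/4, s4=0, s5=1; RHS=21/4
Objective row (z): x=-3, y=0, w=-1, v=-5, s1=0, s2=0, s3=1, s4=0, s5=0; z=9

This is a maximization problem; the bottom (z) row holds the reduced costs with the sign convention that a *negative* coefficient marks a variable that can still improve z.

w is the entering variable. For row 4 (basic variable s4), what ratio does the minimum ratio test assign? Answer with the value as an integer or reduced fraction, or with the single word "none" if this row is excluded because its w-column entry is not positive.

7/4

Ratio = RHS / (w entry) = 7 / 4 = 7/4.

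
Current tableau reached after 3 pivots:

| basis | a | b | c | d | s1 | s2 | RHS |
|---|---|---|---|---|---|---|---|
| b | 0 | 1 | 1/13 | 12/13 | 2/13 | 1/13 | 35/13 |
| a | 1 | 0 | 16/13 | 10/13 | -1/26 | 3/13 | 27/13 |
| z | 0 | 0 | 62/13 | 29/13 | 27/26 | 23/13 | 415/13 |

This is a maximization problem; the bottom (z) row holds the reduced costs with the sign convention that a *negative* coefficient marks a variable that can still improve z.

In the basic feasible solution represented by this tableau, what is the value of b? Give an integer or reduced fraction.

35/13

b is basic (row 1); its value is the RHS of that row: 35/13.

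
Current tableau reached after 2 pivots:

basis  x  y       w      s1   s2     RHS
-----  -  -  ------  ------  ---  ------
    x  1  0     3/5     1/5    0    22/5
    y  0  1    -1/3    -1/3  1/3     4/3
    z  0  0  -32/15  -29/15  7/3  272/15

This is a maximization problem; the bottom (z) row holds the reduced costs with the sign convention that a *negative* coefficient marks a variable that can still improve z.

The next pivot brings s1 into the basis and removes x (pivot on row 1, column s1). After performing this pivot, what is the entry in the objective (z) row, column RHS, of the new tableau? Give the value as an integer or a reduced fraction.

Pivot element is row 1, column s1: 1/5.
Normalize row 1: new (row 1, RHS) = (22/5)/(1/5) = 22.
z-row ← z-row − (-29/15)·(new row 1): 272/15 − (-29/15)·22 = 182/3.

182/3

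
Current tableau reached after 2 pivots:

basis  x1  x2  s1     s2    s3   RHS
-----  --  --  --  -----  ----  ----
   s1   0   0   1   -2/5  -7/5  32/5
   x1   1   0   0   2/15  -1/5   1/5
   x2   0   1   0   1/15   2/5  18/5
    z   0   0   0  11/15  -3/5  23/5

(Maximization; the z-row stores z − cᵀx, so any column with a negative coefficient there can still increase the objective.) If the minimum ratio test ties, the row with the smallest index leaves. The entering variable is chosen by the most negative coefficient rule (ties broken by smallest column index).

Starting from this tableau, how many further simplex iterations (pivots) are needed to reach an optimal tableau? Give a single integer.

pivot: s3 in, x2 out → z = 10
No improving column remains; optimal.

1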